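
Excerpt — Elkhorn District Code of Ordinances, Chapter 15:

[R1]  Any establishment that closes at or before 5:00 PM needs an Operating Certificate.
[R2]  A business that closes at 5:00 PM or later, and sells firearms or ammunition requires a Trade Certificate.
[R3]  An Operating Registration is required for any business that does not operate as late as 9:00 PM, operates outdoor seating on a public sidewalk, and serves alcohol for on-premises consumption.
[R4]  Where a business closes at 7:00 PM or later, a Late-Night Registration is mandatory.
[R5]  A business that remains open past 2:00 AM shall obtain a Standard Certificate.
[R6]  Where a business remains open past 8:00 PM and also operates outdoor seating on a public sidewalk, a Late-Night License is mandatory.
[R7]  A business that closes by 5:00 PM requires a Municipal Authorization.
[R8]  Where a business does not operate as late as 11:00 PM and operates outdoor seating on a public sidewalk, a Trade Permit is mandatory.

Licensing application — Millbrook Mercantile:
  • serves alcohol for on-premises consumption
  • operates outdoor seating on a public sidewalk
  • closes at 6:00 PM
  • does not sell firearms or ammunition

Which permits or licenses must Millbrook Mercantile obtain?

Operating Registration, Trade Permit

[R1] closes 6:00 PM, after 5:00 PM → Operating Certificate not required.
[R2] closes 6:00 PM, after 5:00 PM; does not sell firearms or ammunition → Trade Certificate not required.
[R3] closes 6:00 PM, at/before 9:00 PM; operates outdoor seating on a public sidewalk; serves alcohol for on-premises consumption → Operating Registration required.
[R4] closes 6:00 PM, at/before 7:00 PM → Late-Night Registration not required.
[R5] closes 6:00 PM, at/before 2:00 AM → Standard Certificate not required.
[R6] closes 6:00 PM, at/before 8:00 PM; operates outdoor seating on a public sidewalk → Late-Night License not required.
[R7] closes 6:00 PM, after 5:00 PM → Municipal Authorization not required.
[R8] closes 6:00 PM, at/before 11:00 PM; operates outdoor seating on a public sidewalk → Trade Permit required.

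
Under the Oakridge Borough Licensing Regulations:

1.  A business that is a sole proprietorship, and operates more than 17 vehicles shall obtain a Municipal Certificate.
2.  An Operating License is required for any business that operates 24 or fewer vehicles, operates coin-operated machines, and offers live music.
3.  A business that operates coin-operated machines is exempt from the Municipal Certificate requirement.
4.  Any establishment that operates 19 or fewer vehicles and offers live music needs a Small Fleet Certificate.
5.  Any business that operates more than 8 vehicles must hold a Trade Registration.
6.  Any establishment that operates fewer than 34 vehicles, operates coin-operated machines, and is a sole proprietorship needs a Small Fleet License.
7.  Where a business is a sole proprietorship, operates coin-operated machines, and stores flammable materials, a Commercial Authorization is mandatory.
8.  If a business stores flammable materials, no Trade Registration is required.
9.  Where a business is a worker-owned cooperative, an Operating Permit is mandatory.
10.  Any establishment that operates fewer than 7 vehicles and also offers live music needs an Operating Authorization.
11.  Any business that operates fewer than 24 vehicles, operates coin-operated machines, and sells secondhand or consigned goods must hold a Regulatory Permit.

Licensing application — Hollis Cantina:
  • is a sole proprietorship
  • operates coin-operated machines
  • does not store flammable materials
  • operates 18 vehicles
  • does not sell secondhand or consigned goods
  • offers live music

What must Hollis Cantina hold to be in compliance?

Operating License, Small Fleet Certificate, Small Fleet License, Trade Registration

1. is a sole proprietorship; vehicles 18 > 17 → Municipal Certificate required.
2. vehicles 18 ≤ 24; operates coin-operated machines; offers live music → Operating License required.
3. operates coin-operated machines → exempt from Municipal Certificate.
4. vehicles 18 ≤ 19; offers live music → Small Fleet Certificate required.
5. vehicles 18 > 8 → Trade Registration required.
6. vehicles 18 < 34; operates coin-operated machines; is a sole proprietorship → Small Fleet License required.
7. is a sole proprietorship; operates coin-operated machines; does not store flammable materials → Commercial Authorization not required.
8. does not store flammable materials → Trade Registration exemption does not apply.
9. is a sole proprietorship (not: is a worker-owned cooperative) → Operating Permit not required.
10. vehicles 18 ≥ 7; offers live music → Operating Authorization not required.
11. vehicles 18 < 24; operates coin-operated machines; does not sell secondhand or consigned goods → Regulatory Permit not required.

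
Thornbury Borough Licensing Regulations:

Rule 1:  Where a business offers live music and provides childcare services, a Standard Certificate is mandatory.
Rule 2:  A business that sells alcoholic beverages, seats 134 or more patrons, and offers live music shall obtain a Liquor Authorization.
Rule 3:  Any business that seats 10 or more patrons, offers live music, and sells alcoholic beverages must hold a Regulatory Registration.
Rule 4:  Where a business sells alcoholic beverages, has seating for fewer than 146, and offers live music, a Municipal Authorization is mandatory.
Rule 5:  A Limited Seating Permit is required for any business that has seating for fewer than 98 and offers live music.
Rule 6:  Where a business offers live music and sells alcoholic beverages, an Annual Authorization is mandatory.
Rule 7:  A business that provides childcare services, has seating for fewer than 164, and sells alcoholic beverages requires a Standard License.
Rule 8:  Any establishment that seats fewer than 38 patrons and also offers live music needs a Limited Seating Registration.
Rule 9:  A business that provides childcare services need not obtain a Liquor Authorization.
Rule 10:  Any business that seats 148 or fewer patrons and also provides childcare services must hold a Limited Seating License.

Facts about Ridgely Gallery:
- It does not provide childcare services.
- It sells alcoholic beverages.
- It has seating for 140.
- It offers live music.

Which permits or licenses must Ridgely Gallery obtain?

Annual Authorization, Liquor Authorization, Municipal Authorization, Regulatory Registration

Rule 1: offers live music; does not provide childcare services → Standard Certificate not required.
Rule 2: sells alcoholic beverages; seating 140 ≥ 134; offers live music → Liquor Authorization required.
Rule 3: seating 140 ≥ 10; offers live music; sells alcoholic beverages → Regulatory Registration required.
Rule 4: sells alcoholic beverages; seating 140 < 146; offers live music → Municipal Authorization required.
Rule 5: seating 140 ≥ 98; offers live music → Limited Seating Permit not required.
Rule 6: offers live music; sells alcoholic beverages → Annual Authorization required.
Rule 7: does not provide childcare services; seating 140 < 164; sells alcoholic beverages → Standard License not required.
Rule 8: seating 140 ≥ 38; offers live music → Limited Seating Registration not required.
Rule 9: does not provide childcare services → Liquor Authorization exemption does not apply.
Rule 10: seating 140 ≤ 148; does not provide childcare services → Limited Seating License not required.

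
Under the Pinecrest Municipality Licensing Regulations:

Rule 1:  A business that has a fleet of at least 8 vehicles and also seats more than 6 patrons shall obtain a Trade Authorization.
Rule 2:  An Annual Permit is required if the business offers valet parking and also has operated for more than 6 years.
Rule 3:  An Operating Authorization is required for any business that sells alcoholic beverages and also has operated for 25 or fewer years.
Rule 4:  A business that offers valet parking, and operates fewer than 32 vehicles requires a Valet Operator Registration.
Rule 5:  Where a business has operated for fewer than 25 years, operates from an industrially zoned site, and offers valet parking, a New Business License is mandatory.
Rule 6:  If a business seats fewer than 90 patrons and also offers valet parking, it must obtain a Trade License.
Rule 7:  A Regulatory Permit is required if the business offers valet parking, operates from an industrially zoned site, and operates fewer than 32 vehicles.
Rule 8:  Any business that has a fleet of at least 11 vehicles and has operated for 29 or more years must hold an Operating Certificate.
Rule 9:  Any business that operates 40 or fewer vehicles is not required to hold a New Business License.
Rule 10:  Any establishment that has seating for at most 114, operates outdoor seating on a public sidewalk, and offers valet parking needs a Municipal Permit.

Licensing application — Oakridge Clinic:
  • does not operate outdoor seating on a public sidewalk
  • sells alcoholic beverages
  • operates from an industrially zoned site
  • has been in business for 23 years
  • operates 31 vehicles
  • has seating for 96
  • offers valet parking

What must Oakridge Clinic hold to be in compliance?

Rule 1: vehicles 31 ≥ 8; seating 96 > 6 → Trade Authorization required.
Rule 2: offers valet parking; years in business 23 > 6 → Annual Permit required.
Rule 3: sells alcoholic beverages; years in business 23 ≤ 25 → Operating Authorization required.
Rule 4: offers valet parking; vehicles 31 < 32 → Valet Operator Registration required.
Rule 5: years in business 23 < 25; operates from an industrially zoned site; offers valet parking → New Business License required.
Rule 6: seating 96 ≥ 90; offers valet parking → Trade License not required.
Rule 7: offers valet parking; operates from an industrially zoned site; vehicles 31 < 32 → Regulatory Permit required.
Rule 8: vehicles 31 ≥ 11; years in business 23 < 29 → Operating Certificate not required.
Rule 9: vehicles 31 ≤ 40 → exempt from New Business License.
Rule 10: seating 96 ≤ 114; does not operate outdoor seating on a public sidewalk; offers valet parking → Municipal Permit not required.

Annual Permit, Operating Authorization, Regulatory Permit, Trade Authorization, Valet Operator Registration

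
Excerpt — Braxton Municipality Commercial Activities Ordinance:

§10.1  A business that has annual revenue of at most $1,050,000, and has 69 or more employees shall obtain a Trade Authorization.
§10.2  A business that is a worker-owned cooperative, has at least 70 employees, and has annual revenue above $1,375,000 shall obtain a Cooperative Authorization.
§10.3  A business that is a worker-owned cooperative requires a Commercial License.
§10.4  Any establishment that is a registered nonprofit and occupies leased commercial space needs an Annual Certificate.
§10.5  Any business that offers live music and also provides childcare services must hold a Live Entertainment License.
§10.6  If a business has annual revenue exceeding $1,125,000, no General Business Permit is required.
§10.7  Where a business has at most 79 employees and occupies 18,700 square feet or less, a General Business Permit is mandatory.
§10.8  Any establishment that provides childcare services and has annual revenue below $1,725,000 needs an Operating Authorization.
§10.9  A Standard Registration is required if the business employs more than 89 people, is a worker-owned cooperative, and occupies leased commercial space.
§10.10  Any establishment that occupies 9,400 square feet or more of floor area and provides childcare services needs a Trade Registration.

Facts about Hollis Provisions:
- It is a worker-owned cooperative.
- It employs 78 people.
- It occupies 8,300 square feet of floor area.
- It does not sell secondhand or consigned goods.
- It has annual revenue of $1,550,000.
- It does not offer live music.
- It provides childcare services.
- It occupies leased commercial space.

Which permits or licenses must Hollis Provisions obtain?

Commercial License, Cooperative Authorization, Operating Authorization

§10.1 revenue $1,550,000 > $1,050,000; employees 78 ≥ 69 → Trade Authorization not required.
§10.2 is a worker-owned cooperative; employees 78 ≥ 70; revenue $1,550,000 > $1,375,000 → Cooperative Authorization required.
§10.3 is a worker-owned cooperative → Commercial License required.
§10.4 is a worker-owned cooperative (not: is a registered nonprofit); occupies leased commercial space → Annual Certificate not required.
§10.5 does not offer live music; provides childcare services → Live Entertainment License not required.
§10.6 revenue $1,550,000 > $1,125,000 → exempt from General Business Permit.
§10.7 employees 78 ≤ 79; floor area 8,300 square feet ≤ 18,700 square feet → General Business Permit required.
§10.8 provides childcare services; revenue $1,550,000 < $1,725,000 → Operating Authorization required.
§10.9 employees 78 ≤ 89; is a worker-owned cooperative; occupies leased commercial space → Standard Registration not required.
§10.10 floor area 8,300 square feet < 9,400 square feet; provides childcare services → Trade Registration not required.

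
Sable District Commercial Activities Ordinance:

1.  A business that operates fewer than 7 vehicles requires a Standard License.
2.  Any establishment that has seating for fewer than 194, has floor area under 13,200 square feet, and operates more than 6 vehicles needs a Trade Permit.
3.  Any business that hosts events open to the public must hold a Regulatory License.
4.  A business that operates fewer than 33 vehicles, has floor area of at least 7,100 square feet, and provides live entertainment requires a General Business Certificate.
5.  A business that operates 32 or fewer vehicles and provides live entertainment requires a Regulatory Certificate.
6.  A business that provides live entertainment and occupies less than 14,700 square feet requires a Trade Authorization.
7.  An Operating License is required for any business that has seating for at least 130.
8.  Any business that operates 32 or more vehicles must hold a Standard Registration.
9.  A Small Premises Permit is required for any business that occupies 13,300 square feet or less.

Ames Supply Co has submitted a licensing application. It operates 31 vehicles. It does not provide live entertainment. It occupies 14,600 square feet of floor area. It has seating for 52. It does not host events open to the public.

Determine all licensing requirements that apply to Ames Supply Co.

1. vehicles 31 ≥ 7 → Standard License not required.
2. seating 52 < 194; floor area 14,600 square feet ≥ 13,200 square feet; vehicles 31 > 6 → Trade Permit not required.
3. does not host events open to the public → Regulatory License not required.
4. vehicles 31 < 33; floor area 14,600 square feet ≥ 7,100 square feet; does not provide live entertainment → General Business Certificate not required.
5. vehicles 31 ≤ 32; does not provide live entertainment → Regulatory Certificate not required.
6. does not provide live entertainment; floor area 14,600 square feet < 14,700 square feet → Trade Authorization not required.
7. seating 52 < 130 → Operating License not required.
8. vehicles 31 < 32 → Standard Registration not required.
9. floor area 14,600 square feet > 13,300 square feet → Small Premises Permit not required.

None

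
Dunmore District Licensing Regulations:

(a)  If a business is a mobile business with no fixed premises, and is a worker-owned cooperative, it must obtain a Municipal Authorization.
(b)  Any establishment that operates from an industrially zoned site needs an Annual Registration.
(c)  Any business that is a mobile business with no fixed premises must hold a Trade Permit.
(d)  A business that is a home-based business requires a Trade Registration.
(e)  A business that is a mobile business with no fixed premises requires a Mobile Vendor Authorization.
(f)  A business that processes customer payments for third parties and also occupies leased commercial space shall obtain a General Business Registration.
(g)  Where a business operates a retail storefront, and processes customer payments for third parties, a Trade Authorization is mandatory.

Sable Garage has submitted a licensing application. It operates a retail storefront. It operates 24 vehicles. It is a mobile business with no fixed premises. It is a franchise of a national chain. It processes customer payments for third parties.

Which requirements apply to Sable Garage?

Mobile Vendor Authorization, Trade Authorization, Trade Permit

(a) is a mobile business with no fixed premises; is a franchise of a national chain (not: is a worker-owned cooperative) → Municipal Authorization not required.
(b) is a mobile business with no fixed premises (not: operates from an industrially zoned site) → Annual Registration not required.
(c) is a mobile business with no fixed premises → Trade Permit required.
(d) is a mobile business with no fixed premises (not: is a home-based business) → Trade Registration not required.
(e) is a mobile business with no fixed premises → Mobile Vendor Authorization required.
(f) processes customer payments for third parties; is a mobile business with no fixed premises (not: occupies leased commercial space) → General Business Registration not required.
(g) operates a retail storefront; processes customer payments for third parties → Trade Authorization required.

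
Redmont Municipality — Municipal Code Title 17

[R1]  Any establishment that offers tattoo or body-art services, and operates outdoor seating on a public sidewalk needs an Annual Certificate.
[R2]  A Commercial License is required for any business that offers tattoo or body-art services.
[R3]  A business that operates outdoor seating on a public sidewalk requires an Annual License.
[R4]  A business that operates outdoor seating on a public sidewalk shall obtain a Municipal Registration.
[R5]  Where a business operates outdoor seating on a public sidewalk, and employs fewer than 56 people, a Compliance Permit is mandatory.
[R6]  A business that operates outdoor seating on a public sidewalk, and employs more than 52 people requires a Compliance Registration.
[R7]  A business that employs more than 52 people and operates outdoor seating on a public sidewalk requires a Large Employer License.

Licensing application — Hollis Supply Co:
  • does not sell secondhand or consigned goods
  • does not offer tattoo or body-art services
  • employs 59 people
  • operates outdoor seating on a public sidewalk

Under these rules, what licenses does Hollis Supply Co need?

[R1] does not offer tattoo or body-art services; operates outdoor seating on a public sidewalk → Annual Certificate not required.
[R2] does not offer tattoo or body-art services → Commercial License not required.
[R3] operates outdoor seating on a public sidewalk → Annual License required.
[R4] operates outdoor seating on a public sidewalk → Municipal Registration required.
[R5] operates outdoor seating on a public sidewalk; employees 59 ≥ 56 → Compliance Permit not required.
[R6] operates outdoor seating on a public sidewalk; employees 59 > 52 → Compliance Registration required.
[R7] employees 59 > 52; operates outdoor seating on a public sidewalk → Large Employer License required.

Annual License, Compliance Registration, Large Employer License, Municipal Registration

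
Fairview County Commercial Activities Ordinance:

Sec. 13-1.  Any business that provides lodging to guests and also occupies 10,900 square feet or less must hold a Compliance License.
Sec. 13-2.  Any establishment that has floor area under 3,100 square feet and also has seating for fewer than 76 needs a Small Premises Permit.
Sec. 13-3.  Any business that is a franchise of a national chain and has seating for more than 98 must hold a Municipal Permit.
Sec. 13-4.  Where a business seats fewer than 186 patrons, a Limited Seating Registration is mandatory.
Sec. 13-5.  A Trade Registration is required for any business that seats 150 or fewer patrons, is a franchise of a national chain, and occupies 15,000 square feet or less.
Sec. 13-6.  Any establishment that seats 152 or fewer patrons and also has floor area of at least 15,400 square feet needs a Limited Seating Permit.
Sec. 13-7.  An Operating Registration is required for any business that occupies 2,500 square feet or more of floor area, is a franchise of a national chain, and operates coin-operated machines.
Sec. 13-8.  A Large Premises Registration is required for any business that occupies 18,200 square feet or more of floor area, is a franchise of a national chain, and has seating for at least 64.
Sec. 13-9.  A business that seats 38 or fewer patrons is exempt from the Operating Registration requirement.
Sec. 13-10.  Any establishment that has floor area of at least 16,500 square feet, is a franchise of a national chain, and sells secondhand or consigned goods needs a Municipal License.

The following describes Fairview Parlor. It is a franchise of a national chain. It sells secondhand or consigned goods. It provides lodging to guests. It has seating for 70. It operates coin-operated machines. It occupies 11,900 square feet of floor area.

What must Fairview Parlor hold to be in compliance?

Sec. 13-1. provides lodging to guests; floor area 11,900 square feet > 10,900 square feet → Compliance License not required.
Sec. 13-2. floor area 11,900 square feet ≥ 3,100 square feet; seating 70 < 76 → Small Premises Permit not required.
Sec. 13-3. is a franchise of a national chain; seating 70 ≤ 98 → Municipal Permit not required.
Sec. 13-4. seating 70 < 186 → Limited Seating Registration required.
Sec. 13-5. seating 70 ≤ 150; is a franchise of a national chain; floor area 11,900 square feet ≤ 15,000 square feet → Trade Registration required.
Sec. 13-6. seating 70 ≤ 152; floor area 11,900 square feet < 15,400 square feet → Limited Seating Permit not required.
Sec. 13-7. floor area 11,900 square feet ≥ 2,500 square feet; is a franchise of a national chain; operates coin-operated machines → Operating Registration required.
Sec. 13-8. floor area 11,900 square feet < 18,200 square feet; is a franchise of a national chain; seating 70 ≥ 64 → Large Premises Registration not required.
Sec. 13-9. seating 70 > 38 → Operating Registration exemption does not apply.
Sec. 13-10. floor area 11,900 square feet < 16,500 square feet; is a franchise of a national chain; sells secondhand or consigned goods → Municipal License not required.

Limited Seating Registration, Operating Registration, Trade Registration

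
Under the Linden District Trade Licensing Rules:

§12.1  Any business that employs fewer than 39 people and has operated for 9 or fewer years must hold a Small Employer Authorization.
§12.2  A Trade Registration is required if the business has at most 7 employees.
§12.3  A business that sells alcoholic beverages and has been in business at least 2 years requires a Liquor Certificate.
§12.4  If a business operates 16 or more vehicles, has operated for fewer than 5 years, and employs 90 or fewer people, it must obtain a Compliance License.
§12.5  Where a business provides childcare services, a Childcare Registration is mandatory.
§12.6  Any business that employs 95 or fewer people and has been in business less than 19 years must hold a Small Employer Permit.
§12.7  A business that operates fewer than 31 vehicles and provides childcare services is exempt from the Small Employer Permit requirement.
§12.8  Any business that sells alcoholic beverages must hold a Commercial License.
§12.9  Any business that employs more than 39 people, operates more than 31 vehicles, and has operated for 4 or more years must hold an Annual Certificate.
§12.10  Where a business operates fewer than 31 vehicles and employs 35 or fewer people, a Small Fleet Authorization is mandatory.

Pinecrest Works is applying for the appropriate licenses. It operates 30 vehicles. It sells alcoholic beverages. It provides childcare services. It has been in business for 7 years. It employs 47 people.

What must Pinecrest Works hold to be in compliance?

Childcare Registration, Commercial License, Liquor Certificate

§12.1 employees 47 ≥ 39; years in business 7 ≤ 9 → Small Employer Authorization not required.
§12.2 employees 47 > 7 → Trade Registration not required.
§12.3 sells alcoholic beverages; years in business 7 ≥ 2 → Liquor Certificate required.
§12.4 vehicles 30 ≥ 16; years in business 7 ≥ 5; employees 47 ≤ 90 → Compliance License not required.
§12.5 provides childcare services → Childcare Registration required.
§12.6 employees 47 ≤ 95; years in business 7 < 19 → Small Employer Permit required.
§12.7 vehicles 30 < 31; provides childcare services → exempt from Small Employer Permit.
§12.8 sells alcoholic beverages → Commercial License required.
§12.9 employees 47 > 39; vehicles 30 ≤ 31; years in business 7 ≥ 4 → Annual Certificate not required.
§12.10 vehicles 30 < 31; employees 47 > 35 → Small Fleet Authorization not required.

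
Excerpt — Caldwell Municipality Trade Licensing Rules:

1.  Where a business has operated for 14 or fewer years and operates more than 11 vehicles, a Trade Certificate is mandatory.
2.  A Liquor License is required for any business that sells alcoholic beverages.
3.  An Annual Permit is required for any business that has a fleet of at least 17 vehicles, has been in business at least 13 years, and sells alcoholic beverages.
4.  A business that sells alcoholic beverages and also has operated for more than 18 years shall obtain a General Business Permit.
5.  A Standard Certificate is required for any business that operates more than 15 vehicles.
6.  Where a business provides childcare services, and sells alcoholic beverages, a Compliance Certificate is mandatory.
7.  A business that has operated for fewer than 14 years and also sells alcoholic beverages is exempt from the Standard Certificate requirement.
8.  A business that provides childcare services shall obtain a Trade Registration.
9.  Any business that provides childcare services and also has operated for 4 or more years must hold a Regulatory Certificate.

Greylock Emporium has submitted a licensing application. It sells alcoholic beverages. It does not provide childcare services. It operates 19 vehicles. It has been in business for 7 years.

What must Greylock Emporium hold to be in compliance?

1. years in business 7 ≤ 14; vehicles 19 > 11 → Trade Certificate required.
2. sells alcoholic beverages → Liquor License required.
3. vehicles 19 ≥ 17; years in business 7 < 13; sells alcoholic beverages → Annual Permit not required.
4. sells alcoholic beverages; years in business 7 ≤ 18 → General Business Permit not required.
5. vehicles 19 > 15 → Standard Certificate required.
6. does not provide childcare services; sells alcoholic beverages → Compliance Certificate not required.
7. years in business 7 < 14; sells alcoholic beverages → exempt from Standard Certificate.
8. does not provide childcare services → Trade Registration not required.
9. does not provide childcare services; years in business 7 ≥ 4 → Regulatory Certificate not required.

Liquor License, Trade Certificate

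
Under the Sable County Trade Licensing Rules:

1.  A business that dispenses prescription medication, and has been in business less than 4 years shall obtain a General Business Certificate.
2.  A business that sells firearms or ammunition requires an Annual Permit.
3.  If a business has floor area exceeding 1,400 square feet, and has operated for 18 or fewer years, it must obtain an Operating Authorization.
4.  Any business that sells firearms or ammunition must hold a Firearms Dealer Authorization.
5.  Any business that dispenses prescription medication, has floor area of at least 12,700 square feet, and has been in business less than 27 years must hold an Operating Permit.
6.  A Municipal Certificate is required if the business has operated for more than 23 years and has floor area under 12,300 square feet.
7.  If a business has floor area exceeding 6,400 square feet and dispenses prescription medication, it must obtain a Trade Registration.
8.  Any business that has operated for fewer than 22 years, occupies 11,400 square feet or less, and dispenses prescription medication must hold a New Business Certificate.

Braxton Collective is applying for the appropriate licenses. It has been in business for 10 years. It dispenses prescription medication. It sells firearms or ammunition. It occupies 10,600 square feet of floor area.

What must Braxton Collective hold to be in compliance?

Annual Permit, Firearms Dealer Authorization, New Business Certificate, Operating Authorization, Trade Registration

1. dispenses prescription medication; years in business 10 ≥ 4 → General Business Certificate not required.
2. sells firearms or ammunition → Annual Permit required.
3. floor area 10,600 square feet > 1,400 square feet; years in business 10 ≤ 18 → Operating Authorization required.
4. sells firearms or ammunition → Firearms Dealer Authorization required.
5. dispenses prescription medication; floor area 10,600 square feet < 12,700 square feet; years in business 10 < 27 → Operating Permit not required.
6. years in business 10 ≤ 23; floor area 10,600 square feet < 12,300 square feet → Municipal Certificate not required.
7. floor area 10,600 square feet > 6,400 square feet; dispenses prescription medication → Trade Registration required.
8. years in business 10 < 22; floor area 10,600 square feet ≤ 11,400 square feet; dispenses prescription medication → New Business Certificate required.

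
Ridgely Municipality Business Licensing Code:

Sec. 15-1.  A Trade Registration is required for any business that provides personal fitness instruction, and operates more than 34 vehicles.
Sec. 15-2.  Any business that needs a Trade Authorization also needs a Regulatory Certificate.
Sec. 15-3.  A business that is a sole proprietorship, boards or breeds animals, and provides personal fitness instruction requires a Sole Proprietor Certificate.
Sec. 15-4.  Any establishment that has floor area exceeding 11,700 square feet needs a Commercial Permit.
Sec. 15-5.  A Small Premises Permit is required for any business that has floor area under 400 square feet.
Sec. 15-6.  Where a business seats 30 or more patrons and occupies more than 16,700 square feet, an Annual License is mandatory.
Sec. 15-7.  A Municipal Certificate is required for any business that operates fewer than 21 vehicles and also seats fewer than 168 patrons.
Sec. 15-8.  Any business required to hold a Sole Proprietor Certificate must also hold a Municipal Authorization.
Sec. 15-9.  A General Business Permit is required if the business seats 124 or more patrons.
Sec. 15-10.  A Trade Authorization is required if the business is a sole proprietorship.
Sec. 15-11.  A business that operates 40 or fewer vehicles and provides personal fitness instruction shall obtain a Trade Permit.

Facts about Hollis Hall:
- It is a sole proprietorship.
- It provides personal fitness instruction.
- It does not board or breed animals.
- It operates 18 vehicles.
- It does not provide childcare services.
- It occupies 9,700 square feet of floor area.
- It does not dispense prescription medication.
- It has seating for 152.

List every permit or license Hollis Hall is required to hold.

Sec. 15-1. provides personal fitness instruction; vehicles 18 ≤ 34 → Trade Registration not required.
Sec. 15-2. Trade Authorization is required → Regulatory Certificate also required.
Sec. 15-3. is a sole proprietorship; does not board or breed animals; provides personal fitness instruction → Sole Proprietor Certificate not required.
Sec. 15-4. floor area 9,700 square feet ≤ 11,700 square feet → Commercial Permit not required.
Sec. 15-5. floor area 9,700 square feet ≥ 400 square feet → Small Premises Permit not required.
Sec. 15-6. seating 152 ≥ 30; floor area 9,700 square feet ≤ 16,700 square feet → Annual License not required.
Sec. 15-7. vehicles 18 < 21; seating 152 < 168 → Municipal Certificate required.
Sec. 15-8. Sole Proprietor Certificate is not required → no effect.
Sec. 15-9. seating 152 ≥ 124 → General Business Permit required.
Sec. 15-10. is a sole proprietorship → Trade Authorization required.
Sec. 15-11. vehicles 18 ≤ 40; provides personal fitness instruction → Trade Permit required.

General Business Permit, Municipal Certificate, Regulatory Certificate, Trade Authorization, Trade Permit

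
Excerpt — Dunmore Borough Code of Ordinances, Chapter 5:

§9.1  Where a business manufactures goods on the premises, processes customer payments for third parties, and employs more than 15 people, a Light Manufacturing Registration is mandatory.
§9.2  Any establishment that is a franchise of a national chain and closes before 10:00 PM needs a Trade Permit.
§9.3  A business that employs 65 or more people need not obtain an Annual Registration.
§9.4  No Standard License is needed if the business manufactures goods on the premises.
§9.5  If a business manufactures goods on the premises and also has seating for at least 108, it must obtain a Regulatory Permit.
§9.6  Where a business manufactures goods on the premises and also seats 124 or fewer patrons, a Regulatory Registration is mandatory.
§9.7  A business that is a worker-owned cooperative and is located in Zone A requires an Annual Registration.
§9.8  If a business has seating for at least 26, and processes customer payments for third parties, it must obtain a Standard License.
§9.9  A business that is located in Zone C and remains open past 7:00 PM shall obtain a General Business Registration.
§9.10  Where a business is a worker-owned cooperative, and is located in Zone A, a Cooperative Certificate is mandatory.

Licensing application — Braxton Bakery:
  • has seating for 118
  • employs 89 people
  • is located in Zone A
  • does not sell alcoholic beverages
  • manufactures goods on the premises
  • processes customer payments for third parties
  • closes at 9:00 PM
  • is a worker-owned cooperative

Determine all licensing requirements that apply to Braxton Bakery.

§9.1 manufactures goods on the premises; processes customer payments for third parties; employees 89 > 15 → Light Manufacturing Registration required.
§9.2 is a worker-owned cooperative (not: is a franchise of a national chain); closes 9:00 PM, at/before 10:00 PM → Trade Permit not required.
§9.3 employees 89 ≥ 65 → exempt from Annual Registration.
§9.4 manufactures goods on the premises → exempt from Standard License.
§9.5 manufactures goods on the premises; seating 118 ≥ 108 → Regulatory Permit required.
§9.6 manufactures goods on the premises; seating 118 ≤ 124 → Regulatory Registration required.
§9.7 is a worker-owned cooperative; is located in Zone A → Annual Registration required.
§9.8 seating 118 ≥ 26; processes customer payments for third parties → Standard License required.
§9.9 is located in Zone A (not: is located in Zone C); closes 9:00 PM, after 7:00 PM → General Business Registration not required.
§9.10 is a worker-owned cooperative; is located in Zone A → Cooperative Certificate required.

Cooperative Certificate, Light Manufacturing Registration, Regulatory Permit, Regulatory Registration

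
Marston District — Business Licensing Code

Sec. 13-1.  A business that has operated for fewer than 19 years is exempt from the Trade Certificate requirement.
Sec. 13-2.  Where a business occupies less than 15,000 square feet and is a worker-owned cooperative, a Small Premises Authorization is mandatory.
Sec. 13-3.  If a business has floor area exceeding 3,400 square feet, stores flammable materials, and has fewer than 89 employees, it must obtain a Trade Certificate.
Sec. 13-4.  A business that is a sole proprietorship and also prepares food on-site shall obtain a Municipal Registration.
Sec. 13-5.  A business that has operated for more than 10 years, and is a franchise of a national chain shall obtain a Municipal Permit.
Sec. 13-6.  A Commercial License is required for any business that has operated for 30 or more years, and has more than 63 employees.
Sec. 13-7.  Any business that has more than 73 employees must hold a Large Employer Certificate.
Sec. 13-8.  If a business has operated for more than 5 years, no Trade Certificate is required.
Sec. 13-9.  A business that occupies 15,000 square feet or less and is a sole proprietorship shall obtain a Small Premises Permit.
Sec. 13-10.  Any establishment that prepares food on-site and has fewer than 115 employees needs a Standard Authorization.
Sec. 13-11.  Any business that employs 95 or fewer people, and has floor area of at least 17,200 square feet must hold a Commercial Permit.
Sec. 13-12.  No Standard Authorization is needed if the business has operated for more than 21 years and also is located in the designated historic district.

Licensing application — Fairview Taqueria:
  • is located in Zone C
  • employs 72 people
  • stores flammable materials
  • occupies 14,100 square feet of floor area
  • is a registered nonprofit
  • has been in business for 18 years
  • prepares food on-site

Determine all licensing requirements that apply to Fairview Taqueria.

Standard Authorization

Sec. 13-1. years in business 18 < 19 → exempt from Trade Certificate.
Sec. 13-2. floor area 14,100 square feet < 15,000 square feet; is a registered nonprofit (not: is a worker-owned cooperative) → Small Premises Authorization not required.
Sec. 13-3. floor area 14,100 square feet > 3,400 square feet; stores flammable materials; employees 72 < 89 → Trade Certificate required.
Sec. 13-4. is a registered nonprofit (not: is a sole proprietorship); prepares food on-site → Municipal Registration not required.
Sec. 13-5. years in business 18 > 10; is a registered nonprofit (not: is a franchise of a national chain) → Municipal Permit not required.
Sec. 13-6. years in business 18 < 30; employees 72 > 63 → Commercial License not required.
Sec. 13-7. employees 72 ≤ 73 → Large Employer Certificate not required.
Sec. 13-8. years in business 18 > 5 → exempt from Trade Certificate.
Sec. 13-9. floor area 14,100 square feet ≤ 15,000 square feet; is a registered nonprofit (not: is a sole proprietorship) → Small Premises Permit not required.
Sec. 13-10. prepares food on-site; employees 72 < 115 → Standard Authorization required.
Sec. 13-11. employees 72 ≤ 95; floor area 14,100 square feet < 17,200 square feet → Commercial Permit not required.
Sec. 13-12. years in business 18 ≤ 21; is located in Zone C (not: is located in the designated historic district) → Standard Authorization exemption does not apply.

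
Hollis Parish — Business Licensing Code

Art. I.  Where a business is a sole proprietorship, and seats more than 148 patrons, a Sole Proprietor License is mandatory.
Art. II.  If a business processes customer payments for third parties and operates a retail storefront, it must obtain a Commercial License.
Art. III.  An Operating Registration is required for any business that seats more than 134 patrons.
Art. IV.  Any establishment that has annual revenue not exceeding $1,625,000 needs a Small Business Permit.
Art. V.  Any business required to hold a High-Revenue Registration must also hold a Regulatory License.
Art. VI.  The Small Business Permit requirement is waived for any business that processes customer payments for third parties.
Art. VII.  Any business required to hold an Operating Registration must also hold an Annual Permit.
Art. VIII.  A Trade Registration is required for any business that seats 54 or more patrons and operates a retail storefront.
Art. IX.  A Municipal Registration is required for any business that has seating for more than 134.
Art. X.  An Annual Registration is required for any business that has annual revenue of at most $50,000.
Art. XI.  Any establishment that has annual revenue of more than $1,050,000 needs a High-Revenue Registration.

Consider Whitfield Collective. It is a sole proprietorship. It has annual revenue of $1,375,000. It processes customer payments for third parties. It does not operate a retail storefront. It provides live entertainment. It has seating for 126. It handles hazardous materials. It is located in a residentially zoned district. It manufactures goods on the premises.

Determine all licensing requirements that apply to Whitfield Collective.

Art. I. is a sole proprietorship; seating 126 ≤ 148 → Sole Proprietor License not required.
Art. II. processes customer payments for third parties; does not operate a retail storefront → Commercial License not required.
Art. III. seating 126 ≤ 134 → Operating Registration not required.
Art. IV. revenue $1,375,000 ≤ $1,625,000 → Small Business Permit required.
Art. V. High-Revenue Registration is required → Regulatory License also required.
Art. VI. processes customer payments for third parties → exempt from Small Business Permit.
Art. VII. Operating Registration is not required → no effect.
Art. VIII. seating 126 ≥ 54; does not operate a retail storefront → Trade Registration not required.
Art. IX. seating 126 ≤ 134 → Municipal Registration not required.
Art. X. revenue $1,375,000 > $50,000 → Annual Registration not required.
Art. XI. revenue $1,375,000 > $1,050,000 → High-Revenue Registration required.

High-Revenue Registration, Regulatory License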